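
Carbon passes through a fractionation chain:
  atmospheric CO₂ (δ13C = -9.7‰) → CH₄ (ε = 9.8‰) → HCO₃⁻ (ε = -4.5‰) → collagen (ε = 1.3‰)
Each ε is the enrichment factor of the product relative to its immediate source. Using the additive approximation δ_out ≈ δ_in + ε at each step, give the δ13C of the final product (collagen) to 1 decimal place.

step 1: δ ≈ -9.7 + (9.8) = 0.1‰
step 2: δ ≈ 0.1 + (-4.5) = -4.4‰
step 3: δ ≈ -4.4 + (1.3) = -3.1‰

-3.1‰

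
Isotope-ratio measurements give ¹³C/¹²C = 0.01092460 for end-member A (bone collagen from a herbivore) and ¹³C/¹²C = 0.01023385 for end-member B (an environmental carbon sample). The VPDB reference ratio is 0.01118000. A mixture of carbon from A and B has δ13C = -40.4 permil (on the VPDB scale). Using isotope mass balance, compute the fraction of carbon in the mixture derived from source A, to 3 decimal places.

0.716

δ_A = (0.01092460/0.01118000 − 1)×1000 = (0.977156 − 1)×1000 = -22.844 permil
δ_B = (0.01023385/0.01118000 − 1)×1000 = (0.915371 − 1)×1000 = -84.629 permil
f_A = (δ_mix − δ_B)/(δ_A − δ_B) = (-40.4 − (-84.629))/(-22.844 − (-84.629))
f_A = 44.229 / 61.784 = 0.7159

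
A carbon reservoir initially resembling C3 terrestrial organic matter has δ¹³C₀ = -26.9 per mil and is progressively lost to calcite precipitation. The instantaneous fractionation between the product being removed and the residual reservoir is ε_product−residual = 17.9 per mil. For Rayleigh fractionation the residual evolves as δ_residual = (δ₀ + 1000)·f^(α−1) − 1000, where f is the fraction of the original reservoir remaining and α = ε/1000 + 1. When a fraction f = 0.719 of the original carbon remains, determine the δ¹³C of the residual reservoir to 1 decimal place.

-32.6 per mil

Rayleigh residual: δ_res = (δ₀ + 1000)·f^(α−1) − 1000
α = ε/1000 + 1 = 1.01790, so α − 1 = 0.01790
f^(α−1) = 0.719^(0.01790) = 0.994112
δ_res = (-26.9 + 1000) × 0.994112 − 1000 = 967.371 − 1000 = -32.63 per mil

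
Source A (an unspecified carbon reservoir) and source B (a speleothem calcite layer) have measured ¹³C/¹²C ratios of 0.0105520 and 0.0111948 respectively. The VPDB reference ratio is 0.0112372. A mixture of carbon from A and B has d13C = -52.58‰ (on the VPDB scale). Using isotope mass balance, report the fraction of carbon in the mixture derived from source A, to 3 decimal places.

δ_A = (0.0105520/0.0112372 − 1)×1000 = (0.939024 − 1)×1000 = -60.976‰
δ_B = (0.0111948/0.0112372 − 1)×1000 = (0.996227 − 1)×1000 = -3.773‰
f_A = (δ_mix − δ_B)/(δ_A − δ_B) = (-52.58 − (-3.773))/(-60.976 − (-3.773))
f_A = -48.807 / -57.203 = 0.8532

0.853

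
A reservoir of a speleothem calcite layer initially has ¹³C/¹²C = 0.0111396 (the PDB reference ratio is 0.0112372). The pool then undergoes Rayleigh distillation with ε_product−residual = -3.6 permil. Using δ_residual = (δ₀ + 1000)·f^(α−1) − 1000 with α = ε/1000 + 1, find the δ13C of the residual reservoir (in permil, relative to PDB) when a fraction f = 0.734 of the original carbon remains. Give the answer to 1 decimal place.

δ₀ = (0.0111396/0.0112372 − 1)×1000 = (0.991315 − 1)×1000 = -8.685 permil
α − 1 = ε/1000 = -0.0036
f^(α−1) = 0.734^(-0.0036) = 1.001114
δ_res = (-8.685 + 1000) × 1.001114 − 1000 = 992.419 − 1000 = -7.58 permil

-7.6 permil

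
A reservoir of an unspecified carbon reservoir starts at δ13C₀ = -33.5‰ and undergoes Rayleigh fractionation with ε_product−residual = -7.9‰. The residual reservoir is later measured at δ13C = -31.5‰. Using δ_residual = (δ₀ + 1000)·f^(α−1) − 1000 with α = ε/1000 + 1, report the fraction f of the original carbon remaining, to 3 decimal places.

α − 1 = ε/1000 = -0.0079
(δ_res + 1000)/(δ₀ + 1000) = (-31.5 + 1000)/(-33.5 + 1000) = 968.5/966.5 = 1.002069
f = 1.002069^(1/-0.0079) = exp(ln(1.002069)/-0.0079) = exp(0.00207/-0.0079)
f = exp(-0.2617) = 0.7698

0.770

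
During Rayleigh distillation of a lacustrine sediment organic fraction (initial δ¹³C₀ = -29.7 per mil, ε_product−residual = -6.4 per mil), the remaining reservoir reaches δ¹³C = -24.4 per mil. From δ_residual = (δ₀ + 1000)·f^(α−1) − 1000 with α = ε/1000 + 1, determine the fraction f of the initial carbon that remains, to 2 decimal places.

0.43

α − 1 = ε/1000 = -0.0064
(δ_res + 1000)/(δ₀ + 1000) = (-24.4 + 1000)/(-29.7 + 1000) = 975.6/970.3 = 1.005462
f = 1.005462^(1/-0.0064) = exp(ln(1.005462)/-0.0064) = exp(0.00545/-0.0064)
f = exp(-0.8512) = 0.4269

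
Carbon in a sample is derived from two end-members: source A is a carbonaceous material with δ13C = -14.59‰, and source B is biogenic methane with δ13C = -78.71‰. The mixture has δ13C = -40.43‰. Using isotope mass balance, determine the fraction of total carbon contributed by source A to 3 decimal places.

δ_mix = f_A·δ_A + (1 − f_A)·δ_B  ⇒  f_A = (δ_mix − δ_B)/(δ_A − δ_B)
f_A = (-40.43 − (-78.71)) / (-14.59 − (-78.71))
f_A = 38.28 / 64.12 = 0.5970

0.597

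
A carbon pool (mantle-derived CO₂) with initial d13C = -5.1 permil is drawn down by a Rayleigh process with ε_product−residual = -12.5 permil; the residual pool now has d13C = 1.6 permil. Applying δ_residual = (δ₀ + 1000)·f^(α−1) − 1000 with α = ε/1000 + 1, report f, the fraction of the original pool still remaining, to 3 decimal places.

α − 1 = ε/1000 = -0.0125
(δ_res + 1000)/(δ₀ + 1000) = (1.6 + 1000)/(-5.1 + 1000) = 1001.6/994.9 = 1.006734
f = 1.006734^(1/-0.0125) = exp(ln(1.006734)/-0.0125) = exp(0.00671/-0.0125)
f = exp(-0.5369) = 0.5845

0.585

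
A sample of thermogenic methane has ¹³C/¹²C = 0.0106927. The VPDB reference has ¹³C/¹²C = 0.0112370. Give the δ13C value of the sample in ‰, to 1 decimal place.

δ13C = (R_sample / R_standard − 1) × 1000
R_sample / R_standard = 0.0106927 / 0.0112370 = 0.951562
δ13C = (0.951562 − 1) × 1000 = -48.44‰

-48.4‰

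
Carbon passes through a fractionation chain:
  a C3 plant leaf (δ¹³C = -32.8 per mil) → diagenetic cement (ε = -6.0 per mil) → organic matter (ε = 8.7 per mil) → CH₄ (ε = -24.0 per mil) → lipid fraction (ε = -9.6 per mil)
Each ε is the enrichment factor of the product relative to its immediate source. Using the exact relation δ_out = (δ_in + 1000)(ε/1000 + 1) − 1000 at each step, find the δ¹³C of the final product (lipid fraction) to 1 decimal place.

-62.6 per mil

step 1: δ = (-32.80 + 1000)·(-6.0/1000 + 1) − 1000 = -38.60 per mil
step 2: δ = (-38.60 + 1000)·(8.7/1000 + 1) − 1000 = -30.24 per mil
step 3: δ = (-30.24 + 1000)·(-24.0/1000 + 1) − 1000 = -53.51 per mil
step 4: δ = (-53.51 + 1000)·(-9.6/1000 + 1) − 1000 = -62.60 per mil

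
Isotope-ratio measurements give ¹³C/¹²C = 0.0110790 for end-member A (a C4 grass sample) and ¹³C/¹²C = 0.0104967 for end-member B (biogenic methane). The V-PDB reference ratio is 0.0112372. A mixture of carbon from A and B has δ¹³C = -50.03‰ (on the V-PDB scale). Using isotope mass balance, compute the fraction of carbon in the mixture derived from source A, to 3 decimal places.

δ_A = (0.0110790/0.0112372 − 1)×1000 = (0.985922 − 1)×1000 = -14.078‰
δ_B = (0.0104967/0.0112372 − 1)×1000 = (0.934103 − 1)×1000 = -65.897‰
f_A = (δ_mix − δ_B)/(δ_A − δ_B) = (-50.03 − (-65.897))/(-14.078 − (-65.897))
f_A = 15.867 / 51.819 = 0.3062

0.306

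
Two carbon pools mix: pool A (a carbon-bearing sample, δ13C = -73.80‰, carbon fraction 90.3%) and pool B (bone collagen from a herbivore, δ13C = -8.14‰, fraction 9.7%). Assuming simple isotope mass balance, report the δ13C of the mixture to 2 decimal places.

δ_mix = f_A·δ_A + f_B·δ_B
δ_mix = 0.903 × (-73.80) + 0.097 × (-8.14)
δ_mix = -66.641 + -0.790 = -67.431‰

-67.43‰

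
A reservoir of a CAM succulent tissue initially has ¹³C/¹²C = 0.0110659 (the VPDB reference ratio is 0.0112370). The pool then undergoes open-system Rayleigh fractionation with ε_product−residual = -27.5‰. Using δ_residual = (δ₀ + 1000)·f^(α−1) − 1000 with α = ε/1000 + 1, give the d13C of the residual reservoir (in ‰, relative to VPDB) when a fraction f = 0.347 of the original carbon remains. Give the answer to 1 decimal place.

13.9‰

δ₀ = (0.0110659/0.0112370 − 1)×1000 = (0.984774 − 1)×1000 = -15.226‰
α − 1 = ε/1000 = -0.0275
f^(α−1) = 0.347^(-0.0275) = 1.029535
δ_res = (-15.226 + 1000) × 1.029535 − 1000 = 1013.858 − 1000 = 13.86‰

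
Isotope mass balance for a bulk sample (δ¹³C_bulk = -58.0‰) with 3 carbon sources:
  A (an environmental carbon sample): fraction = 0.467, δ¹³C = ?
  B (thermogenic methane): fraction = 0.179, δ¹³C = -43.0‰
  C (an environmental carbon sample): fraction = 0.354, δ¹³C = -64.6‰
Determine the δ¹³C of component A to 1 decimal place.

-58.7‰

Isotope mass balance: δ_bulk = Σ fᵢ·δᵢ.
-58.0 = 0.467×δ_A + 0.179×(-43.0) + 0.354×(-64.6)
0.467·δ_A = -58.0 − (-30.565) = -27.435
δ_A = -27.435 / 0.467 = -58.75‰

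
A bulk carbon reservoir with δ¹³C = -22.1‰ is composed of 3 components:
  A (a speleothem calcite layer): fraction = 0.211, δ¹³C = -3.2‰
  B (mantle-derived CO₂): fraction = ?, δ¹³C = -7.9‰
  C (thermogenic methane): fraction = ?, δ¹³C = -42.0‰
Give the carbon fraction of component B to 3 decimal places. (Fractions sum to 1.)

0.343

Let f_B and f_C be the unknown fractions; fractions sum to 1 so f_B + f_C = 0.789.
Mass balance: Σ fᵢ·δᵢ = δ_bulk ⇒ f_B·(-7.9) + f_C·(-42.0) = -22.1 − (-0.675) = -21.425
Substitute f_C = 0.789 − f_B:
f_B·(-7.9 − -42.0) = -21.425 − 0.789×(-42.0) = 11.713
f_B = 11.713 / 34.1 = 0.3435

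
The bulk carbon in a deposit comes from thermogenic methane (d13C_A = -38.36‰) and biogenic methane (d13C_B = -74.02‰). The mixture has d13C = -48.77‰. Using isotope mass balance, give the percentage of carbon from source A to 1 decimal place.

70.8%

δ_mix = f_A·δ_A + (1 − f_A)·δ_B  ⇒  f_A = (δ_mix − δ_B)/(δ_A − δ_B)
f_A = (-48.77 − (-74.02)) / (-38.36 − (-74.02))
f_A = 25.25 / 35.66 = 0.7081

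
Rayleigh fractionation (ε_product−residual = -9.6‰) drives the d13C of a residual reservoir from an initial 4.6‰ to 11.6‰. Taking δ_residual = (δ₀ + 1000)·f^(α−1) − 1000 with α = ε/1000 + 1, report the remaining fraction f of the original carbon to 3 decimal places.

α − 1 = ε/1000 = -0.0096
(δ_res + 1000)/(δ₀ + 1000) = (11.6 + 1000)/(4.6 + 1000) = 1011.6/1004.6 = 1.006968
f = 1.006968^(1/-0.0096) = exp(ln(1.006968)/-0.0096) = exp(0.00694/-0.0096)
f = exp(-0.7233) = 0.4851

0.485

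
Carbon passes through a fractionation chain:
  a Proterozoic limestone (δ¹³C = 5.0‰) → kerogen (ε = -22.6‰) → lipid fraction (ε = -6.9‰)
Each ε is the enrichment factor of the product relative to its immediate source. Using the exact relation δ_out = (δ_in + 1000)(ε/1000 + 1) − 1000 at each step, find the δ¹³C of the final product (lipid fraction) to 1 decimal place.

-24.5‰

step 1: δ = (5.00 + 1000)·(-22.6/1000 + 1) − 1000 = -17.71‰
step 2: δ = (-17.71 + 1000)·(-6.9/1000 + 1) − 1000 = -24.49‰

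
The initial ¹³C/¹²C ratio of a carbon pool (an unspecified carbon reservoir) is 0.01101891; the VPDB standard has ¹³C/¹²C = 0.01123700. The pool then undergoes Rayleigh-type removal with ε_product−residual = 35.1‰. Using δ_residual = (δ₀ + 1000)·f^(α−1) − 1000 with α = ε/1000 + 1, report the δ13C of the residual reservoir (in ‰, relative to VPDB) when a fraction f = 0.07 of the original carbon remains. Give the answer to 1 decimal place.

δ₀ = (0.01101891/0.01123700 − 1)×1000 = (0.980592 − 1)×1000 = -19.408‰
α − 1 = ε/1000 = 0.0351
f^(α−1) = 0.07^(0.0351) = 0.910884
δ_res = (-19.408 + 1000) × 0.910884 − 1000 = 893.205 − 1000 = -106.79‰

-106.8‰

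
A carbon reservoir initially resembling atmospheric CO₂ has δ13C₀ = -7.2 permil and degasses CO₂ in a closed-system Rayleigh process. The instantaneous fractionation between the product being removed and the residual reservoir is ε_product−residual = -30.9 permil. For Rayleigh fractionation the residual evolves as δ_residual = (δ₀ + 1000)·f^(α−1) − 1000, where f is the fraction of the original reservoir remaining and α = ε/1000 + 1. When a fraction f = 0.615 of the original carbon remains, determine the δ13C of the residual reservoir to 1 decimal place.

Rayleigh residual: δ_res = (δ₀ + 1000)·f^(α−1) − 1000
α = ε/1000 + 1 = 0.96910, so α − 1 = -0.03090
f^(α−1) = 0.615^(-0.03090) = 1.015135
δ_res = (-7.2 + 1000) × 1.015135 − 1000 = 1007.826 − 1000 = 7.83 permil

7.8 permil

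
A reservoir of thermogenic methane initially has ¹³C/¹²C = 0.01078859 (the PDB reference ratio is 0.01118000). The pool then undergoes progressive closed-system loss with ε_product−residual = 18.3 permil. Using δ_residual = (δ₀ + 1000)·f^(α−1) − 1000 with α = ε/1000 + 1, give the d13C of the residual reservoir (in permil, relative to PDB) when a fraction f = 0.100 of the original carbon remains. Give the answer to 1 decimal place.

-74.8 permil

δ₀ = (0.01078859/0.01118000 − 1)×1000 = (0.964990 − 1)×1000 = -35.010 permil
α − 1 = ε/1000 = 0.0183
f^(α−1) = 0.100^(0.0183) = 0.958738
δ_res = (-35.010 + 1000) × 0.958738 − 1000 = 925.173 − 1000 = -74.83 permil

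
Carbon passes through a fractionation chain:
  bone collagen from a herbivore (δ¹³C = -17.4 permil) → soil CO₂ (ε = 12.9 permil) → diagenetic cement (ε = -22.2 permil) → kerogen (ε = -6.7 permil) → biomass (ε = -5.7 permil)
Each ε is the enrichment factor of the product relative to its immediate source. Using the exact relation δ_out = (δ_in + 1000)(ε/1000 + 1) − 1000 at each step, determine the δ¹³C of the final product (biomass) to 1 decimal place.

-38.8 permil

step 1: δ = (-17.40 + 1000)·(12.9/1000 + 1) − 1000 = -4.72 permil
step 2: δ = (-4.72 + 1000)·(-22.2/1000 + 1) − 1000 = -26.82 permil
step 3: δ = (-26.82 + 1000)·(-6.7/1000 + 1) − 1000 = -33.34 permil
step 4: δ = (-33.34 + 1000)·(-5.7/1000 + 1) − 1000 = -38.85 permil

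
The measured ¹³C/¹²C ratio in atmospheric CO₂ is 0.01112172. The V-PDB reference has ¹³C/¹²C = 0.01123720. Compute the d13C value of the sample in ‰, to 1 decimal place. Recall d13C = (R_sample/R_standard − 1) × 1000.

d13C = (R_sample / R_standard − 1) × 1000
R_sample / R_standard = 0.01112172 / 0.01123720 = 0.989723
d13C = (0.989723 − 1) × 1000 = -10.28‰

-10.3‰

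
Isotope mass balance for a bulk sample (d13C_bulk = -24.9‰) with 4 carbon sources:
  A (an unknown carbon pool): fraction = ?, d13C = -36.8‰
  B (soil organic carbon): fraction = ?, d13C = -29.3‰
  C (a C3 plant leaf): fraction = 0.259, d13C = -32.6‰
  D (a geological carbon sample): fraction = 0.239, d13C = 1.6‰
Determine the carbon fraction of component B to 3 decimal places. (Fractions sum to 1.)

0.218

Let f_B and f_A be the unknown fractions; fractions sum to 1 so f_B + f_A = 0.502.
Mass balance: Σ fᵢ·δᵢ = δ_bulk ⇒ f_B·(-29.3) + f_A·(-36.8) = -24.9 − (-8.061) = -16.839
Substitute f_A = 0.502 − f_B:
f_B·(-29.3 − -36.8) = -16.839 − 0.502×(-36.8) = 1.635
f_B = 1.635 / 7.5 = 0.2179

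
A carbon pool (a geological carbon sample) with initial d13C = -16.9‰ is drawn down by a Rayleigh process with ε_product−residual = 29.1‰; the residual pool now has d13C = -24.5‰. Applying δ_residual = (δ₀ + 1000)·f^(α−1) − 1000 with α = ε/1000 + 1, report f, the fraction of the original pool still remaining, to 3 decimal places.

α − 1 = ε/1000 = 0.0291
(δ_res + 1000)/(δ₀ + 1000) = (-24.5 + 1000)/(-16.9 + 1000) = 975.5/983.1 = 0.992269
f = 0.992269^(1/0.0291) = exp(ln(0.992269)/0.0291) = exp(-0.00776/0.0291)
f = exp(-0.2667) = 0.7659

0.766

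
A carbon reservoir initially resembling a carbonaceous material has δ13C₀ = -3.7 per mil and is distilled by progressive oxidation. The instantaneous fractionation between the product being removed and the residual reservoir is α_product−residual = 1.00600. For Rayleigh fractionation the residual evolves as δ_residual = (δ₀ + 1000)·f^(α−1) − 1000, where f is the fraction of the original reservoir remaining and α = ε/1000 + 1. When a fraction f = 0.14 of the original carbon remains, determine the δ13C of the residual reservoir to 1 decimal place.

Rayleigh residual: δ_res = (δ₀ + 1000)·f^(α−1) − 1000
α − 1 = 0.00600
f^(α−1) = 0.14^(0.00600) = 0.988273
δ_res = (-3.7 + 1000) × 0.988273 − 1000 = 984.616 − 1000 = -15.38 per mil

-15.4 per mil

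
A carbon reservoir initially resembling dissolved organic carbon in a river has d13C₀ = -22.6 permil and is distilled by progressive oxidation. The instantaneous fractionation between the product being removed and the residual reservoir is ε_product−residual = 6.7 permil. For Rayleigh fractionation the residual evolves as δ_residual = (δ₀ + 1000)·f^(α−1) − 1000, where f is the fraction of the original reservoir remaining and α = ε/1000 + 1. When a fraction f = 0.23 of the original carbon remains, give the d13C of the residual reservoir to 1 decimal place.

Rayleigh residual: δ_res = (δ₀ + 1000)·f^(α−1) − 1000
α = ε/1000 + 1 = 1.00670, so α − 1 = 0.00670
f^(α−1) = 0.23^(0.00670) = 0.990201
δ_res = (-22.6 + 1000) × 0.990201 − 1000 = 967.823 − 1000 = -32.18 permil

-32.2 permil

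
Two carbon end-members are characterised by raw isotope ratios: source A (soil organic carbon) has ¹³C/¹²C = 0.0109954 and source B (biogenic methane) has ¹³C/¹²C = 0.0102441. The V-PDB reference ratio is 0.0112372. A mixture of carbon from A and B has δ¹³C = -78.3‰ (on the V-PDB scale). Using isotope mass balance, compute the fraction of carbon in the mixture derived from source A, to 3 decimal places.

δ_A = (0.0109954/0.0112372 − 1)×1000 = (0.978482 − 1)×1000 = -21.518‰
δ_B = (0.0102441/0.0112372 − 1)×1000 = (0.911624 − 1)×1000 = -88.376‰
f_A = (δ_mix − δ_B)/(δ_A − δ_B) = (-78.3 − (-88.376))/(-21.518 − (-88.376))
f_A = 10.076 / 66.858 = 0.1507

0.151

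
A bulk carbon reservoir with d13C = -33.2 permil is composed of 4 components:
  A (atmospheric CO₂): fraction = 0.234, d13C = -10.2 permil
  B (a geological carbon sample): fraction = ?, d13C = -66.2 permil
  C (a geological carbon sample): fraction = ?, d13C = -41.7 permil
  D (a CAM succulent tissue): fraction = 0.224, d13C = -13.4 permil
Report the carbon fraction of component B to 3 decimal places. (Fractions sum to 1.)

0.213

Let f_B and f_C be the unknown fractions; fractions sum to 1 so f_B + f_C = 0.542.
Mass balance: Σ fᵢ·δᵢ = δ_bulk ⇒ f_B·(-66.2) + f_C·(-41.7) = -33.2 − (-5.388) = -27.812
Substitute f_C = 0.542 − f_B:
f_B·(-66.2 − -41.7) = -27.812 − 0.542×(-41.7) = -5.210
f_B = -5.210 / -24.5 = 0.2127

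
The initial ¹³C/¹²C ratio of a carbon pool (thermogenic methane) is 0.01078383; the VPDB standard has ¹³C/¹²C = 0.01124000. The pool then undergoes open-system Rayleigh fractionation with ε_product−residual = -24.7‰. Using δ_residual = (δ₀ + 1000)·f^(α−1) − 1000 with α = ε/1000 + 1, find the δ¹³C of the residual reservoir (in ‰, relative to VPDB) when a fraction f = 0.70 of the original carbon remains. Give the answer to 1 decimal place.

δ₀ = (0.01078383/0.01124000 − 1)×1000 = (0.959415 − 1)×1000 = -40.585‰
α − 1 = ε/1000 = -0.0247
f^(α−1) = 0.70^(-0.0247) = 1.008849
δ_res = (-40.585 + 1000) × 1.008849 − 1000 = 967.905 − 1000 = -32.09‰

-32.1‰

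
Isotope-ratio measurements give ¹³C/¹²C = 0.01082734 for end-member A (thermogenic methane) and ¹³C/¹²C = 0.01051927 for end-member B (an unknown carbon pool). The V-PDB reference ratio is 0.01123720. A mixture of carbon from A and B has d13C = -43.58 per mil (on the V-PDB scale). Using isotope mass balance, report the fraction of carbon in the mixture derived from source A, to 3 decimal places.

δ_A = (0.01082734/0.01123720 − 1)×1000 = (0.963527 − 1)×1000 = -36.473 per mil
δ_B = (0.01051927/0.01123720 − 1)×1000 = (0.936111 − 1)×1000 = -63.889 per mil
f_A = (δ_mix − δ_B)/(δ_A − δ_B) = (-43.58 − (-63.889))/(-36.473 − (-63.889))
f_A = 20.309 / 27.415 = 0.7408

0.741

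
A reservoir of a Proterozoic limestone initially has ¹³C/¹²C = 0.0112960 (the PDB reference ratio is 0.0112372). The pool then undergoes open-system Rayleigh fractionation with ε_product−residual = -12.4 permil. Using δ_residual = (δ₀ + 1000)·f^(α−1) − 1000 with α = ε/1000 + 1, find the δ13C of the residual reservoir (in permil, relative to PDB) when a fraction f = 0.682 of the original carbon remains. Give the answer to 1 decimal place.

10.0 permil

δ₀ = (0.0112960/0.0112372 − 1)×1000 = (1.005233 − 1)×1000 = 5.233 permil
α − 1 = ε/1000 = -0.0124
f^(α−1) = 0.682^(-0.0124) = 1.004757
δ_res = (5.233 + 1000) × 1.004757 − 1000 = 1010.015 − 1000 = 10.01 permil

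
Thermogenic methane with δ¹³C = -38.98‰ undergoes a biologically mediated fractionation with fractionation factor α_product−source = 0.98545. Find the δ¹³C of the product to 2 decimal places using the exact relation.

-52.96‰

δ_product = (δ_source + 1000)·α − 1000
δ_product = (-38.98 + 1000) × 0.98545 − 1000
δ_product = 947.037 − 1000 = -52.963‰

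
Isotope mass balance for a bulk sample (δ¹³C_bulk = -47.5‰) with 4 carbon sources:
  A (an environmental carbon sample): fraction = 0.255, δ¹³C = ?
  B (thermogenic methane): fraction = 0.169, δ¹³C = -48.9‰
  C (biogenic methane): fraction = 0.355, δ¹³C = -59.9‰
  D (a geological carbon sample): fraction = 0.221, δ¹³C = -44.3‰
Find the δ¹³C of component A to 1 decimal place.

-32.1‰

Isotope mass balance: δ_bulk = Σ fᵢ·δᵢ.
-47.5 = 0.255×δ_A + 0.169×(-48.9) + 0.355×(-59.9) + 0.221×(-44.3)
0.255·δ_A = -47.5 − (-39.319) = -8.181
δ_A = -8.181 / 0.255 = -32.08‰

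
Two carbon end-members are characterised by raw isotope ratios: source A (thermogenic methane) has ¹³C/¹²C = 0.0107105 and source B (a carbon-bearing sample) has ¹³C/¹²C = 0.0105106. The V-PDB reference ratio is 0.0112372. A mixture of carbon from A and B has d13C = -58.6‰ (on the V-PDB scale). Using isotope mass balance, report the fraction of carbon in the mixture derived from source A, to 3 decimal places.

0.341

δ_A = (0.0107105/0.0112372 − 1)×1000 = (0.953129 − 1)×1000 = -46.871‰
δ_B = (0.0105106/0.0112372 − 1)×1000 = (0.935340 − 1)×1000 = -64.660‰
f_A = (δ_mix − δ_B)/(δ_A − δ_B) = (-58.6 − (-64.660))/(-46.871 − (-64.660))
f_A = 6.060 / 17.789 = 0.3407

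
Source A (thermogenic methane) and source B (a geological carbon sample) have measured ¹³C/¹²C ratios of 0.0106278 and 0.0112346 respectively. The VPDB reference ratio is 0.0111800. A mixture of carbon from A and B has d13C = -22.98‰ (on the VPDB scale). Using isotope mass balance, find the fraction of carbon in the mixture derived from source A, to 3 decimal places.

δ_A = (0.0106278/0.0111800 − 1)×1000 = (0.950608 − 1)×1000 = -49.392‰
δ_B = (0.0112346/0.0111800 − 1)×1000 = (1.004884 − 1)×1000 = 4.884‰
f_A = (δ_mix − δ_B)/(δ_A − δ_B) = (-22.98 − (4.884))/(-49.392 − (4.884))
f_A = -27.864 / -54.275 = 0.5134

0.513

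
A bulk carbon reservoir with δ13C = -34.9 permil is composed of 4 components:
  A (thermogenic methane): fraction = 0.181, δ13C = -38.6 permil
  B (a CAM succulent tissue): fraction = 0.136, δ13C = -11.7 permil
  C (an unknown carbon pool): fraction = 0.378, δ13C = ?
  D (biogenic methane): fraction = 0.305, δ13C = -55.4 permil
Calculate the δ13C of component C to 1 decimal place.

-24.9 permil

Isotope mass balance: δ_bulk = Σ fᵢ·δᵢ.
-34.9 = 0.181×(-38.6) + 0.136×(-11.7) + 0.378×δ_C + 0.305×(-55.4)
0.378·δ_C = -34.9 − (-25.475) = -9.425
δ_C = -9.425 / 0.378 = -24.93 permil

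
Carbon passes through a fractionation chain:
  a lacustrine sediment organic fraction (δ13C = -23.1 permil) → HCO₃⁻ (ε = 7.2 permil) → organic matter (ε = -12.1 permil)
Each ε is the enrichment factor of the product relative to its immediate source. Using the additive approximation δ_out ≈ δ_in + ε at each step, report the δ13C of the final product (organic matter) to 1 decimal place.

step 1: δ ≈ -23.1 + (7.2) = -15.9 permil
step 2: δ ≈ -15.9 + (-12.1) = -28.0 permil

-28.0 permil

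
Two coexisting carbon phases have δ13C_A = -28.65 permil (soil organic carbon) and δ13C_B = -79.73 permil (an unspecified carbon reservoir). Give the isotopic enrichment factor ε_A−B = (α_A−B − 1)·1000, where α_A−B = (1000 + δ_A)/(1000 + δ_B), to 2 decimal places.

55.51 permil

α_A−B = (1000 + -28.65) / (1000 + -79.73) = 971.35 / 920.27 = 1.055505
ε_A−B = (1.055505 − 1) × 1000 = 55.505 permil
(The approximation ε ≈ δ_A − δ_B would give 51.08 permil.)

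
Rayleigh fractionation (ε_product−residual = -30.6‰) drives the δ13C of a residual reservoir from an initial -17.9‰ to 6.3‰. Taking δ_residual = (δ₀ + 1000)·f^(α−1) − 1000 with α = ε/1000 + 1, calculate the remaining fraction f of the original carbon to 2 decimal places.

0.45

α − 1 = ε/1000 = -0.0306
(δ_res + 1000)/(δ₀ + 1000) = (6.3 + 1000)/(-17.9 + 1000) = 1006.3/982.1 = 1.024641
f = 1.024641^(1/-0.0306) = exp(ln(1.024641)/-0.0306) = exp(0.02434/-0.0306)
f = exp(-0.7955) = 0.4514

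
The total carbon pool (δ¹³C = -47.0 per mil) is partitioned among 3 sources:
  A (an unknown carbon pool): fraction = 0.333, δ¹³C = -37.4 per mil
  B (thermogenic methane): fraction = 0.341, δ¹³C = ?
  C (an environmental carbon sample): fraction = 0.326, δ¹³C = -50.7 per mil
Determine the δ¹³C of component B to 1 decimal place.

-52.8 per mil

Isotope mass balance: δ_bulk = Σ fᵢ·δᵢ.
-47.0 = 0.333×(-37.4) + 0.341×δ_B + 0.326×(-50.7)
0.341·δ_B = -47.0 − (-28.982) = -18.018
δ_B = -18.018 / 0.341 = -52.84 per mil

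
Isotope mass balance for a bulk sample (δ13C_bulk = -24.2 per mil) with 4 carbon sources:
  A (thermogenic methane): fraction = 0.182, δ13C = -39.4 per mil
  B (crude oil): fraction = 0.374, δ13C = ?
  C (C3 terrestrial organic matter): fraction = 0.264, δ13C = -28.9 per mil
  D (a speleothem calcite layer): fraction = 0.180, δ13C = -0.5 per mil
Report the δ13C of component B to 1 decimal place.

Isotope mass balance: δ_bulk = Σ fᵢ·δᵢ.
-24.2 = 0.182×(-39.4) + 0.374×δ_B + 0.264×(-28.9) + 0.180×(-0.5)
0.374·δ_B = -24.2 − (-14.890) = -9.310
δ_B = -9.310 / 0.374 = -24.89 per mil

-24.9 per mil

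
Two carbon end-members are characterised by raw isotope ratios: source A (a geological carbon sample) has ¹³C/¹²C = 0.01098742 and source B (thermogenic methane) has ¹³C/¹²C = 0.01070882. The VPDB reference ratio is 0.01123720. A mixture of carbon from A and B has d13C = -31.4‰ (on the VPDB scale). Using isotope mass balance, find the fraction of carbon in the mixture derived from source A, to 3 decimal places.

δ_A = (0.01098742/0.01123720 − 1)×1000 = (0.977772 − 1)×1000 = -22.228‰
δ_B = (0.01070882/0.01123720 − 1)×1000 = (0.952979 − 1)×1000 = -47.021‰
f_A = (δ_mix − δ_B)/(δ_A − δ_B) = (-31.4 − (-47.021))/(-22.228 − (-47.021))
f_A = 15.621 / 24.793 = 0.6300

0.630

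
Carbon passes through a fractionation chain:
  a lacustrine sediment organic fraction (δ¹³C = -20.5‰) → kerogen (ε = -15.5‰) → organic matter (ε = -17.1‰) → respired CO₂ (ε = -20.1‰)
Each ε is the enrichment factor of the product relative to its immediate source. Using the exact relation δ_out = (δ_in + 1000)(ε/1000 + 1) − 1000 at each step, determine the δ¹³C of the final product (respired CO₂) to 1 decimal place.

-71.2‰

step 1: δ = (-20.50 + 1000)·(-15.5/1000 + 1) − 1000 = -35.68‰
step 2: δ = (-35.68 + 1000)·(-17.1/1000 + 1) − 1000 = -52.17‰
step 3: δ = (-52.17 + 1000)·(-20.1/1000 + 1) − 1000 = -71.22‰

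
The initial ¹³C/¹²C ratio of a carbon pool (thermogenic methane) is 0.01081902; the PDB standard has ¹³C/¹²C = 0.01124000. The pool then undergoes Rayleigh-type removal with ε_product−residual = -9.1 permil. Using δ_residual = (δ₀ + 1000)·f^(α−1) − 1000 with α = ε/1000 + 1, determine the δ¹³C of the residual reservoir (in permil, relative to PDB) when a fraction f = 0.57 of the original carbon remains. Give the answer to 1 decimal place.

-32.5 permil

δ₀ = (0.01081902/0.01124000 − 1)×1000 = (0.962546 − 1)×1000 = -37.454 permil
α − 1 = ε/1000 = -0.0091
f^(α−1) = 0.57^(-0.0091) = 1.005128
δ_res = (-37.454 + 1000) × 1.005128 − 1000 = 967.483 − 1000 = -32.52 permil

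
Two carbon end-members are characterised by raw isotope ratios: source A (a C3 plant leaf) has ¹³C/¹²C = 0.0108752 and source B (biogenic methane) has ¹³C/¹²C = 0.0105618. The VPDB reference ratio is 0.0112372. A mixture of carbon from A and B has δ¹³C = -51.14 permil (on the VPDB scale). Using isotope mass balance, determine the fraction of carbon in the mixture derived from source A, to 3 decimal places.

0.321

δ_A = (0.0108752/0.0112372 − 1)×1000 = (0.967786 − 1)×1000 = -32.214 permil
δ_B = (0.0105618/0.0112372 − 1)×1000 = (0.939896 − 1)×1000 = -60.104 permil
f_A = (δ_mix − δ_B)/(δ_A − δ_B) = (-51.14 − (-60.104))/(-32.214 − (-60.104))
f_A = 8.964 / 27.890 = 0.3214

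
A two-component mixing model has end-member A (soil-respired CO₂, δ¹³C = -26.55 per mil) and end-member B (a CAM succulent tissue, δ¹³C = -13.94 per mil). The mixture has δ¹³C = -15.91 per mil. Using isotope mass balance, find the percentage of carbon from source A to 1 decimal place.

15.6%

δ_mix = f_A·δ_A + (1 − f_A)·δ_B  ⇒  f_A = (δ_mix − δ_B)/(δ_A − δ_B)
f_A = (-15.91 − (-13.94)) / (-26.55 − (-13.94))
f_A = -1.97 / -12.61 = 0.1562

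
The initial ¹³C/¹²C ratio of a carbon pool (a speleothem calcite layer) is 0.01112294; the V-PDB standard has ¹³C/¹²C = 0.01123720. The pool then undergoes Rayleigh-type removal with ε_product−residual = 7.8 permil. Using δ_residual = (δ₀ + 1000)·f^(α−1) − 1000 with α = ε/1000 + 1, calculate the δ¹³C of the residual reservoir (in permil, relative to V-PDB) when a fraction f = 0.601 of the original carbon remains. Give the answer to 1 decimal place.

-14.1 permil

δ₀ = (0.01112294/0.01123720 − 1)×1000 = (0.989832 − 1)×1000 = -10.168 permil
α − 1 = ε/1000 = 0.0078
f^(α−1) = 0.601^(0.0078) = 0.996036
δ_res = (-10.168 + 1000) × 0.996036 − 1000 = 985.909 − 1000 = -14.09 permil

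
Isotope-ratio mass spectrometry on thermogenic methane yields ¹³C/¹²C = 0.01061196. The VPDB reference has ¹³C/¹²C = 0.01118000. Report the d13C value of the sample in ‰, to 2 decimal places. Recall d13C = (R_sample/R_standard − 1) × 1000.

d13C = (R_sample / R_standard − 1) × 1000
R_sample / R_standard = 0.01061196 / 0.01118000 = 0.949191
d13C = (0.949191 − 1) × 1000 = -50.809‰

-50.81‰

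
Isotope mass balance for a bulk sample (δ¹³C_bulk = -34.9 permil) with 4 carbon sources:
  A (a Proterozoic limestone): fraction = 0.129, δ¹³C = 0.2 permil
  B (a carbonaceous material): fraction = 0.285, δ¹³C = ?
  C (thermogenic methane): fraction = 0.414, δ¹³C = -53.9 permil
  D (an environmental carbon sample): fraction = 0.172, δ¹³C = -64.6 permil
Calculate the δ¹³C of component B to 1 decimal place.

-5.3 permil

Isotope mass balance: δ_bulk = Σ fᵢ·δᵢ.
-34.9 = 0.129×(0.2) + 0.285×δ_B + 0.414×(-53.9) + 0.172×(-64.6)
0.285·δ_B = -34.9 − (-33.400) = -1.500
δ_B = -1.500 / 0.285 = -5.26 permil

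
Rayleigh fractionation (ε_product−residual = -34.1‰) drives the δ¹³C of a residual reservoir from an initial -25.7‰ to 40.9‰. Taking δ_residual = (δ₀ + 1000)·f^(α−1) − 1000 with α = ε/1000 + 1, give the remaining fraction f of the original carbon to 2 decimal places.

α − 1 = ε/1000 = -0.0341
(δ_res + 1000)/(δ₀ + 1000) = (40.9 + 1000)/(-25.7 + 1000) = 1040.9/974.3 = 1.068357
f = 1.068357^(1/-0.0341) = exp(ln(1.068357)/-0.0341) = exp(0.06612/-0.0341)
f = exp(-1.9391) = 0.1438

0.14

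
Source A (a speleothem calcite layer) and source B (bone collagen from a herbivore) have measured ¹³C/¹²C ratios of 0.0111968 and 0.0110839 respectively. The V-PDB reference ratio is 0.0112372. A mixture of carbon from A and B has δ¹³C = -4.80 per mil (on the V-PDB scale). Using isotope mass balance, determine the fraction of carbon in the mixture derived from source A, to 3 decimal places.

0.880

δ_A = (0.0111968/0.0112372 − 1)×1000 = (0.996405 − 1)×1000 = -3.595 per mil
δ_B = (0.0110839/0.0112372 − 1)×1000 = (0.986358 − 1)×1000 = -13.642 per mil
f_A = (δ_mix − δ_B)/(δ_A − δ_B) = (-4.80 − (-13.642))/(-3.595 − (-13.642))
f_A = 8.842 / 10.047 = 0.8801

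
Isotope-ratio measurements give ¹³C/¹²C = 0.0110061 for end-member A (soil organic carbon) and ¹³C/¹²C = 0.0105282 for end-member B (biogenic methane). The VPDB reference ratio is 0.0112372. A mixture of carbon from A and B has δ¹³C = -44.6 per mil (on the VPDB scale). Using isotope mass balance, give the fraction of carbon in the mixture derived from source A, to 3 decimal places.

δ_A = (0.0110061/0.0112372 − 1)×1000 = (0.979434 − 1)×1000 = -20.566 per mil
δ_B = (0.0105282/0.0112372 − 1)×1000 = (0.936906 − 1)×1000 = -63.094 per mil
f_A = (δ_mix − δ_B)/(δ_A − δ_B) = (-44.6 − (-63.094))/(-20.566 − (-63.094))
f_A = 18.494 / 42.528 = 0.4349

0.435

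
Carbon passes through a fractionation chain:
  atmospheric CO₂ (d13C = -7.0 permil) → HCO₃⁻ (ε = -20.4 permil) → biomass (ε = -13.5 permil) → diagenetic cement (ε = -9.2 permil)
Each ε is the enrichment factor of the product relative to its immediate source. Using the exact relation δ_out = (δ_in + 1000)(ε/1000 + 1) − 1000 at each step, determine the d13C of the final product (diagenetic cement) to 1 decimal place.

-49.2 permil

step 1: δ = (-7.00 + 1000)·(-20.4/1000 + 1) − 1000 = -27.26 permil
step 2: δ = (-27.26 + 1000)·(-13.5/1000 + 1) − 1000 = -40.39 permil
step 3: δ = (-40.39 + 1000)·(-9.2/1000 + 1) − 1000 = -49.22 permil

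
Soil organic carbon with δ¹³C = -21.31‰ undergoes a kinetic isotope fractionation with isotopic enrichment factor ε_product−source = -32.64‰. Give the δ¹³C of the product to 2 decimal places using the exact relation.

-53.25‰

To first order, δ_product ≈ δ_source + ε = -53.95‰.
Exactly, δ_product = (δ_source + 1000)·(ε/1000 + 1) − 1000.
δ_product = (-21.31 + 1000) × (-32.64/1000 + 1) − 1000
δ_product = -53.254‰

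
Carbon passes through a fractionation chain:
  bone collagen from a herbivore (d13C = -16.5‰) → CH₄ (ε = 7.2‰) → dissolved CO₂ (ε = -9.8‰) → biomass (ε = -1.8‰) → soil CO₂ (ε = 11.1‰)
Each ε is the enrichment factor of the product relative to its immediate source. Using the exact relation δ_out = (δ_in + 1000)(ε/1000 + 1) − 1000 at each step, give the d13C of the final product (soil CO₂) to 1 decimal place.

step 1: δ = (-16.50 + 1000)·(7.2/1000 + 1) − 1000 = -9.42‰
step 2: δ = (-9.42 + 1000)·(-9.8/1000 + 1) − 1000 = -19.13‰
step 3: δ = (-19.13 + 1000)·(-1.8/1000 + 1) − 1000 = -20.89‰
step 4: δ = (-20.89 + 1000)·(11.1/1000 + 1) − 1000 = -10.02‰

-10.0‰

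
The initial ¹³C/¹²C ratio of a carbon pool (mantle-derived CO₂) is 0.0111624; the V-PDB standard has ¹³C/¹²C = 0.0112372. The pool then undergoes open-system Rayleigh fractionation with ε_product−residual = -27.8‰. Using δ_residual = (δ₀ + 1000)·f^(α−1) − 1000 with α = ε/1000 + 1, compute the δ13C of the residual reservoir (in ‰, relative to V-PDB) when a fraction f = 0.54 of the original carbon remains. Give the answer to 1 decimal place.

δ₀ = (0.0111624/0.0112372 − 1)×1000 = (0.993344 − 1)×1000 = -6.656‰
α − 1 = ε/1000 = -0.0278
f^(α−1) = 0.54^(-0.0278) = 1.017278
δ_res = (-6.656 + 1000) × 1.017278 − 1000 = 1010.506 − 1000 = 10.51‰

10.5‰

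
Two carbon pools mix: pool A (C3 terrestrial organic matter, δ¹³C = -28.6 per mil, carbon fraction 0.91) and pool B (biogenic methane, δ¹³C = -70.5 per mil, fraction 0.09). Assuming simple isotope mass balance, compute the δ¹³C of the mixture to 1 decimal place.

-32.4 per mil

δ_mix = f_A·δ_A + f_B·δ_B
δ_mix = 0.91 × (-28.6) + 0.09 × (-70.5)
δ_mix = -26.03 + -6.34 = -32.37 per mil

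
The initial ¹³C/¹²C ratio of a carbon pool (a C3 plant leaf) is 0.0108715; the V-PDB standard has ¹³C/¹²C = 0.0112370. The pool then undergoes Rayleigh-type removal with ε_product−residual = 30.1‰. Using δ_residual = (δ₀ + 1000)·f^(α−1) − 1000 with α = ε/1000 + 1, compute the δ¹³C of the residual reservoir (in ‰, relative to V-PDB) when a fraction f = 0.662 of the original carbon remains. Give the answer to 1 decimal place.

-44.5‰

δ₀ = (0.0108715/0.0112370 − 1)×1000 = (0.967474 − 1)×1000 = -32.526‰
α − 1 = ε/1000 = 0.0301
f^(α−1) = 0.662^(0.0301) = 0.987661
δ_res = (-32.526 + 1000) × 0.987661 − 1000 = 955.536 − 1000 = -44.46‰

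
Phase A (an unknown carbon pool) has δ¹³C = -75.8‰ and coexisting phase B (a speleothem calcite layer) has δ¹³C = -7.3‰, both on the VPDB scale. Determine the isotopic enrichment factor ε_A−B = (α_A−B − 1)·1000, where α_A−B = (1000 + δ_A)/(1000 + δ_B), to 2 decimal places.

α_A−B = (1000 + -75.8) / (1000 + -7.3) = 924.2 / 992.7 = 0.930996
ε_A−B = (0.930996 − 1) × 1000 = -69.004‰
(The approximation ε ≈ δ_A − δ_B would give -68.5‰.)

-69.00‰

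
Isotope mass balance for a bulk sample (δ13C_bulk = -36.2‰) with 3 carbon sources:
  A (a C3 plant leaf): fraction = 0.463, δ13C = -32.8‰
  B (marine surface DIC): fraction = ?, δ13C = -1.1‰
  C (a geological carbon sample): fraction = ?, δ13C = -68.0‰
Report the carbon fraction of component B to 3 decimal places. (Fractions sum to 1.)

0.232

Let f_B and f_C be the unknown fractions; fractions sum to 1 so f_B + f_C = 0.537.
Mass balance: Σ fᵢ·δᵢ = δ_bulk ⇒ f_B·(-1.1) + f_C·(-68.0) = -36.2 − (-15.186) = -21.014
Substitute f_C = 0.537 − f_B:
f_B·(-1.1 − -68.0) = -21.014 − 0.537×(-68.0) = 15.502
f_B = 15.502 / 66.9 = 0.2317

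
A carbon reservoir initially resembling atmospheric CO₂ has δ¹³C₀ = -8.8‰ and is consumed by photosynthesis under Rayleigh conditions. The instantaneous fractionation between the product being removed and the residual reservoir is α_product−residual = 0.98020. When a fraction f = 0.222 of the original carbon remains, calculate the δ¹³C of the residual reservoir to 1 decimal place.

Rayleigh residual: δ_res = (δ₀ + 1000)·f^(α−1) − 1000
α − 1 = -0.01980
f^(α−1) = 0.222^(-0.01980) = 1.030249
δ_res = (-8.8 + 1000) × 1.030249 − 1000 = 1021.183 − 1000 = 21.18‰

21.2‰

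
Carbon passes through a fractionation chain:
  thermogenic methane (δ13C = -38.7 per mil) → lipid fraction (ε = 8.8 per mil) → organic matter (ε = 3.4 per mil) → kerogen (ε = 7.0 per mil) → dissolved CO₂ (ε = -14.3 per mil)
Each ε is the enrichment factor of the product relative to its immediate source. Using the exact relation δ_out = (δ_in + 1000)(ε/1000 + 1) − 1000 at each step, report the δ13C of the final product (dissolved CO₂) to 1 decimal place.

-34.1 per mil

step 1: δ = (-38.70 + 1000)·(8.8/1000 + 1) − 1000 = -30.24 per mil
step 2: δ = (-30.24 + 1000)·(3.4/1000 + 1) − 1000 = -26.94 per mil
step 3: δ = (-26.94 + 1000)·(7.0/1000 + 1) − 1000 = -20.13 per mil
step 4: δ = (-20.13 + 1000)·(-14.3/1000 + 1) − 1000 = -34.14 per mil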